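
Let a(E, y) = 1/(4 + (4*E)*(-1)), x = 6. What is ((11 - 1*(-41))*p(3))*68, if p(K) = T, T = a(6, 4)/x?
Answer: -442/15 ≈ -29.467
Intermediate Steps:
a(E, y) = 1/(4 - 4*E)
T = -1/120 (T = -1/(-4 + 4*6)/6 = -1/(-4 + 24)*(1/6) = -1/20*(1/6) = -1*1/20*(1/6) = -1/20*1/6 = -1/120 ≈ -0.0083333)
p(K) = -1/120
((11 - 1*(-41))*p(3))*68 = ((11 - 1*(-41))*(-1/120))*68 = ((11 + 41)*(-1/120))*68 = (52*(-1/120))*68 = -13/30*68 = -442/15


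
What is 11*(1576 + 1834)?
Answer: 37510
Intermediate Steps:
11*(1576 + 1834) = 11*3410 = 37510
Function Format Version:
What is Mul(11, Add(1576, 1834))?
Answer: 37510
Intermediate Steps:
Mul(11, Add(1576, 1834)) = Mul(11, 3410) = 37510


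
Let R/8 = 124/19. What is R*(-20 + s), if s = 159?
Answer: 137888/19 ≈ 7257.3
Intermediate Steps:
R = 992/19 (R = 8*(124/19) = 992/19 ≈ 52.211)
R*(-20 + s) = 992*(-20 + 159)/19 = (992/19)*139 = 137888/19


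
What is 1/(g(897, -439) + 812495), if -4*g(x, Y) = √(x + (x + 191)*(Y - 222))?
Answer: 12999920/10562370718671 + 4*I*√718271/10562370718671 ≈ 1.2308e-6 + 3.2095e-10*I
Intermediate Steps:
g(x, Y) = -√(x + (-222 + Y)*(191 + x))/4 (g(x, Y) = -√(x + (x + 191)*(Y - 222))/4 = -√(x + (191 + x)*(-222 + Y))/4 = -√(x + (-222 + Y)*(191 + x))/4)
1/(g(897, -439) + 812495) = 1/(-√(-42402 - 221*897 + 191*(-439) - 439*897)/4 + 812495) = 1/(-√(-42402 - 198237 - 83849 - 393783)/4 + 812495) = 1/(-I*√718271/4 + 812495) = 1/(812495 - I*√718271/4)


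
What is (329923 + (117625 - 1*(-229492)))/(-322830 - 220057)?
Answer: -677040/542887 ≈ -1.2471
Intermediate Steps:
(329923 + (117625 - 1*(-229492)))/(-322830 - 220057) = (329923 + (117625 + 229492))/(-542887) = (329923 + 347117)*(-1/542887) = 677040*(-1/542887) = -677040/542887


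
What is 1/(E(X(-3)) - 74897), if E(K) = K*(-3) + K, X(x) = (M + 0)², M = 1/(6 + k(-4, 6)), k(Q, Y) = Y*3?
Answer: -288/21570337 ≈ -1.3352e-5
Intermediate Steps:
k(Q, Y) = 3*Y
M = 1/24 (M = 1/(6 + 3*6) = 1/(6 + 18) = 1/24 ≈ 0.041667)
X(x) = 1/576 (X(x) = (1/24 + 0)² = (1/24)² = 1/576)
E(K) = -2*K (E(K) = -3*K + K = -2*K)
1/(E(X(-3)) - 74897) = 1/(-2*1/576 - 74897) = 1/(-1/288 - 74897) = 1/(-21570337/288) = -288/21570337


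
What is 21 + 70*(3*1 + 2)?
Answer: 371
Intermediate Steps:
21 + 70*(3*1 + 2) = 21 + 70*(3 + 2) = 21 + 70*5 = 21 + 350 = 371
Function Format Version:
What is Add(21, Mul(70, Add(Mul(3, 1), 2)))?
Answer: 371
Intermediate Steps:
Add(21, Mul(70, Add(Mul(3, 1), 2))) = Add(21, Mul(70, Add(3, 2))) = Add(21, Mul(70, 5)) = Add(21, 350) = 371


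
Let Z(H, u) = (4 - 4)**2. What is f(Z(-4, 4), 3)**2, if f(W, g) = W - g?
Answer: 9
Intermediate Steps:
Z(H, u) = 0 (Z(H, u) = 0**2 = 0)
f(Z(-4, 4), 3)**2 = (0 - 1*3)**2 = (0 - 3)**2 = (-3)**2 = 9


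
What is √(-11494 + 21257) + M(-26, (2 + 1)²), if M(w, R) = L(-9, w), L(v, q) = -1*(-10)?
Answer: 10 + √9763 ≈ 108.81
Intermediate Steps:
L(v, q) = 10
M(w, R) = 10
√(-11494 + 21257) + M(-26, (2 + 1)²) = √(-11494 + 21257) + 10 = √9763 + 10 = 10 + √9763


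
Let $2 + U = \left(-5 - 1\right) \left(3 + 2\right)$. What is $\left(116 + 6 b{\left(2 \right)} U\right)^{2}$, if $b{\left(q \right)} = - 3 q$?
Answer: $1607824$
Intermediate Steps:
$U = -32$ ($U = -2 + \left(-5 - 1\right) \left(3 + 2\right) = -2 - 30 = -32$)
$\left(116 + 6 b{\left(2 \right)} U\right)^{2} = \left(116 + 6 \left(\left(-3\right) 2\right) \left(-32\right)\right)^{2} = \left(116 + 6 \left(-6\right) \left(-32\right)\right)^{2} = \left(116 - -1152\right)^{2} = \left(116 + 1152\right)^{2} = 1268^{2} = 1607824$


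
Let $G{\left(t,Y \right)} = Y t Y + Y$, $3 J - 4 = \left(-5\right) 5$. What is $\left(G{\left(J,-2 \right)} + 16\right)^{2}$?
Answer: $196$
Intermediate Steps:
$J = -7$ ($J = \frac{4}{3} + \frac{\left(-5\right) 5}{3} = \frac{4}{3} + \frac{1}{3} \left(-25\right) = \frac{4}{3} - \frac{25}{3} = -7$)
$G{\left(t,Y \right)} = Y + t Y^{2}$ ($G{\left(t,Y \right)} = t Y^{2} + Y = Y + t Y^{2}$)
$\left(G{\left(J,-2 \right)} + 16\right)^{2} = \left(- 2 \left(1 - -14\right) + 16\right)^{2} = \left(- 2 \left(1 + 14\right) + 16\right)^{2} = \left(\left(-2\right) 15 + 16\right)^{2} = \left(-30 + 16\right)^{2} = \left(-14\right)^{2} = 196$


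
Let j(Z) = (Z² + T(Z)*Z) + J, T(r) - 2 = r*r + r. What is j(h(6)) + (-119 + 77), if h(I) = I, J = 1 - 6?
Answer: 253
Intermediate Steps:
J = -5
T(r) = 2 + r + r² (T(r) = 2 + (r*r + r) = 2 + (r² + r) = 2 + (r + r²) = 2 + r + r²)
j(Z) = -5 + Z² + Z*(2 + Z + Z²) (j(Z) = (Z² + (2 + Z + Z²)*Z) - 5 = (Z² + Z*(2 + Z + Z²)) - 5 = -5 + Z² + Z*(2 + Z + Z²))
j(h(6)) + (-119 + 77) = (-5 + 6² + 6*(2 + 6 + 6²)) + (-119 + 77) = (-5 + 36 + 6*(2 + 6 + 36)) - 42 = (-5 + 36 + 6*44) - 42 = (-5 + 36 + 264) - 42 = 295 - 42 = 253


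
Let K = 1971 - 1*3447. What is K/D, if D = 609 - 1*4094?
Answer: 36/85 ≈ 0.42353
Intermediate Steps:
D = -3485 (D = 609 - 4094 = -3485)
K = -1476 (K = 1971 - 3447 = -1476)
K/D = -1476/(-3485) = -1476*(-1/3485) = 36/85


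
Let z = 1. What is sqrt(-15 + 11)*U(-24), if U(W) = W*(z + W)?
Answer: 1104*I ≈ 1104.0*I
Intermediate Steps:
U(W) = W*(1 + W)
sqrt(-15 + 11)*U(-24) = sqrt(-15 + 11)*(-24*(1 - 24)) = sqrt(-4)*(-24*(-23)) = (2*I)*552 = 1104*I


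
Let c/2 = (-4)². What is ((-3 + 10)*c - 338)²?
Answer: 12996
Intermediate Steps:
c = 32 (c = 2*(-4)² = 2*16 = 32)
((-3 + 10)*c - 338)² = ((-3 + 10)*32 - 338)² = (7*32 - 338)² = (224 - 338)² = (-114)² = 12996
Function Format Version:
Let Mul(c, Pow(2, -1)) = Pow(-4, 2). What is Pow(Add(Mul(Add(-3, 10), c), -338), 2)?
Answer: 12996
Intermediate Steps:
c = 32 (c = Mul(2, Pow(-4, 2)) = Mul(2, 16) = 32)
Pow(Add(Mul(Add(-3, 10), c), -338), 2) = Pow(Add(Mul(Add(-3, 10), 32), -338), 2) = Pow(Add(Mul(7, 32), -338), 2) = Pow(Add(224, -338), 2) = Pow(-114, 2) = 12996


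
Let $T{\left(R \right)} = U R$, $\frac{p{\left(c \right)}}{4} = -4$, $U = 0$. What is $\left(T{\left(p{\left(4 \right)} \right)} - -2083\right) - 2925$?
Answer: $-842$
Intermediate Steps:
$p{\left(c \right)} = -16$ ($p{\left(c \right)} = 4 \left(-4\right) = -16$)
$T{\left(R \right)} = 0$ ($T{\left(R \right)} = 0 R = 0$)
$\left(T{\left(p{\left(4 \right)} \right)} - -2083\right) - 2925 = \left(0 - -2083\right) - 2925 = \left(0 + 2083\right) - 2925 = 2083 - 2925 = -842$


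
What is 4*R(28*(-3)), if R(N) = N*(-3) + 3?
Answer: 1020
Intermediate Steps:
R(N) = 3 - 3*N (R(N) = -3*N + 3 = 3 - 3*N)
4*R(28*(-3)) = 4*(3 - 84*(-3)) = 4*(3 - 3*(-84)) = 4*(3 + 252) = 4*255 = 1020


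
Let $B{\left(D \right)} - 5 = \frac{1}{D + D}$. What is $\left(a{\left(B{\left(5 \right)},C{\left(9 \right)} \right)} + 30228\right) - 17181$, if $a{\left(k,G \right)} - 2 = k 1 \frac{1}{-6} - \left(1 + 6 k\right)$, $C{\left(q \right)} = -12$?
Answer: $\frac{260331}{20} \approx 13017.0$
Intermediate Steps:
$B{\left(D \right)} = 5 + \frac{1}{2 D}$ ($B{\left(D \right)} = 5 + \frac{1}{D + D} = 5 + \frac{1}{2 D}$)
$a{\left(k,G \right)} = 1 - \frac{37 k}{6}$ ($a{\left(k,G \right)} = 2 - \left(1 + 6 k - k 1 \frac{1}{-6}\right) = 2 - \left(1 + 6 k - k 1 \left(- \frac{1}{6}\right)\right) = 2 - \left(1 + 6 k - k \left(- \frac{1}{6}\right)\right) = 2 - \left(1 + \frac{37 k}{6}\right) = 1 - \frac{37 k}{6}$)
$\left(a{\left(B{\left(5 \right)},C{\left(9 \right)} \right)} + 30228\right) - 17181 = \left(\left(1 - \frac{37 \left(5 + \frac{1}{2 \cdot 5}\right)}{6}\right) + 30228\right) - 17181 = \left(\left(1 - \frac{37 \left(5 + \frac{1}{2} \cdot \frac{1}{5}\right)}{6}\right) + 30228\right) - 17181 = \left(\left(1 - \frac{37 \left(5 + \frac{1}{10}\right)}{6}\right) + 30228\right) - 17181 = \left(\left(1 - \frac{629}{20}\right) + 30228\right) - 17181 = \left(- \frac{609}{20} + 30228\right) - 17181 = \frac{603951}{20} - 17181 = \frac{260331}{20}$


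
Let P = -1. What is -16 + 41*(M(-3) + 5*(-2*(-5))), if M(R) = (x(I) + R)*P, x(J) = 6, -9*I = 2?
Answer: 1911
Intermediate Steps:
I = -2/9 (I = -⅑*2 = -2/9 ≈ -0.22222)
M(R) = -6 - R (M(R) = (6 + R)*(-1) = -6 - R)
-16 + 41*(M(-3) + 5*(-2*(-5))) = -16 + 41*((-6 - 1*(-3)) + 5*(-2*(-5))) = -16 + 41*((-6 + 3) + 5*10) = -16 + 41*(-3 + 50) = -16 + 41*47 = -16 + 1927 = 1911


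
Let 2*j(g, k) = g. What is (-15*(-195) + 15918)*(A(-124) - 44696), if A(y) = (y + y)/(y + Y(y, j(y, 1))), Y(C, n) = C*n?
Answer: -51374648094/61 ≈ -8.4221e+8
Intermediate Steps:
j(g, k) = g/2
A(y) = 2*y/(y + y²/2) (A(y) = (y + y)/(y + y*(y/2)) = (2*y)/(y + y²/2) = 2*y/(y + y²/2))
(-15*(-195) + 15918)*(A(-124) - 44696) = (-15*(-195) + 15918)*(4/(2 - 124) - 44696) = (2925 + 15918)*(4/(-122) - 44696) = 18843*(4*(-1/122) - 44696) = 18843*(-2/61 - 44696) = 18843*(-2726458/61) = -51374648094/61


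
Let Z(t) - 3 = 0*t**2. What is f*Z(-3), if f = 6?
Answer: 18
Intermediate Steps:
Z(t) = 3 (Z(t) = 3 + 0*t**2 = 3 + 0 = 3)
f*Z(-3) = 6*3 = 18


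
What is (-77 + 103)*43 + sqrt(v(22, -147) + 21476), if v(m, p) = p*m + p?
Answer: 1118 + sqrt(18095) ≈ 1252.5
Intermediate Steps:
v(m, p) = p + m*p (v(m, p) = m*p + p = p + m*p)
(-77 + 103)*43 + sqrt(v(22, -147) + 21476) = (-77 + 103)*43 + sqrt(-147*(1 + 22) + 21476) = 26*43 + sqrt(-147*23 + 21476) = 1118 + sqrt(-3381 + 21476) = 1118 + sqrt(18095)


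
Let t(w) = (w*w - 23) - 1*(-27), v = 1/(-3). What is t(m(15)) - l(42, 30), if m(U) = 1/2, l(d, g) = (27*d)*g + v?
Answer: -408185/12 ≈ -34015.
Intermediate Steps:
v = -⅓ ≈ -0.33333
l(d, g) = -⅓ + 27*d*g (l(d, g) = (27*d)*g - ⅓ = 27*d*g - ⅓ = -⅓ + 27*d*g)
m(U) = ½
t(w) = 4 + w² (t(w) = (w² - 23) + 27 = (-23 + w²) + 27 = 4 + w²)
t(m(15)) - l(42, 30) = (4 + (½)²) - (-⅓ + 27*42*30) = (4 + ¼) - (-⅓ + 34020) = 17/4 - 1*102059/3 = 17/4 - 102059/3 = -408185/12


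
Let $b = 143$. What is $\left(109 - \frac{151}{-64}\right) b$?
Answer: $\frac{1019161}{64} \approx 15924.0$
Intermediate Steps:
$\left(109 - \frac{151}{-64}\right) b = \left(109 - \frac{151}{-64}\right) 143 = \left(109 - - \frac{151}{64}\right) 143 = \left(109 + \frac{151}{64}\right) 143 = \frac{7127}{64} \cdot 143 = \frac{1019161}{64}$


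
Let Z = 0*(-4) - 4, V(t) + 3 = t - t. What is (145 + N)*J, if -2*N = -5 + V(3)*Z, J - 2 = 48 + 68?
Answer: 16697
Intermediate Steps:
V(t) = -3 (V(t) = -3 + (t - t) = -3 + 0 = -3)
J = 118 (J = 2 + (48 + 68) = 2 + 116 = 118)
Z = -4 (Z = 0 - 4 = -4)
N = -7/2 (N = -(-5 - 3*(-4))/2 = -(-5 + 12)/2 = -½*7 = -7/2 ≈ -3.5000)
(145 + N)*J = (145 - 7/2)*118 = (283/2)*118 = 16697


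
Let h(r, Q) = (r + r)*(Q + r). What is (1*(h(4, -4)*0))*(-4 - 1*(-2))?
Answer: 0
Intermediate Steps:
h(r, Q) = 2*r*(Q + r) (h(r, Q) = (2*r)*(Q + r) = 2*r*(Q + r))
(1*(h(4, -4)*0))*(-4 - 1*(-2)) = (1*((2*4*(-4 + 4))*0))*(-4 - 1*(-2)) = (1*((2*4*0)*0))*(-4 + 2) = (1*(0*0))*(-2) = (1*0)*(-2) = 0*(-2) = 0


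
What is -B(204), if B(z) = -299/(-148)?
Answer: -299/148 ≈ -2.0203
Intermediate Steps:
B(z) = 299/148 (B(z) = -299*(-1/148) = 299/148)
-B(204) = -1*299/148 = -299/148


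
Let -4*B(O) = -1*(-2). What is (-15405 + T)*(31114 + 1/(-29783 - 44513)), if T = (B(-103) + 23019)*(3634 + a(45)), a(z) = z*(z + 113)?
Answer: 571659263896006737/74296 ≈ 7.6944e+12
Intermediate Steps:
a(z) = z*(113 + z)
B(O) = -1/2 (B(O) = -(-1)*(-2)/4 = -1/4*2 = -1/2)
T = 247310764 (T = (-1/2 + 23019)*(3634 + 45*(113 + 45)) = 46037*(3634 + 45*158)/2 = 46037*(3634 + 7110)/2 = (46037/2)*10744 = 247310764)
(-15405 + T)*(31114 + 1/(-29783 - 44513)) = (-15405 + 247310764)*(31114 + 1/(-29783 - 44513)) = 247295359*(31114 + 1/(-74296)) = 247295359*(31114 - 1/74296) = 247295359*(2311645743/74296) = 571659263896006737/74296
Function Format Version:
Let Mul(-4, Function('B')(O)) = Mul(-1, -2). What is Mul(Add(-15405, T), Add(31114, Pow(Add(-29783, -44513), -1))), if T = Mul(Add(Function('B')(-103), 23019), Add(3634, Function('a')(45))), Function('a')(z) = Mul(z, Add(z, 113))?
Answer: Rational(571659263896006737, 74296) ≈ 7.6944e+12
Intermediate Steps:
Function('a')(z) = Mul(z, Add(113, z))
Function('B')(O) = Rational(-1, 2) (Function('B')(O) = Mul(Rational(-1, 4), Mul(-1, -2)) = Mul(Rational(-1, 4), 2) = Rational(-1, 2))
T = 247310764 (T = Mul(Add(Rational(-1, 2), 23019), Add(3634, Mul(45, Add(113, 45)))) = Mul(Rational(46037, 2), Add(3634, Mul(45, 158))) = Mul(Rational(46037, 2), Add(3634, 7110)) = Mul(Rational(46037, 2), 10744) = 247310764)
Mul(Add(-15405, T), Add(31114, Pow(Add(-29783, -44513), -1))) = Mul(Add(-15405, 247310764), Add(31114, Pow(Add(-29783, -44513), -1))) = Mul(247295359, Add(31114, Pow(-74296, -1))) = Mul(247295359, Add(31114, Rational(-1, 74296))) = Mul(247295359, Rational(2311645743, 74296)) = Rational(571659263896006737, 74296)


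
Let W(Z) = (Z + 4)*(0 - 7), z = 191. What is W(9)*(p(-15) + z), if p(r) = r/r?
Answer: -17472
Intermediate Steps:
W(Z) = -28 - 7*Z (W(Z) = (4 + Z)*(-7) = -28 - 7*Z)
p(r) = 1
W(9)*(p(-15) + z) = (-28 - 7*9)*(1 + 191) = (-28 - 63)*192 = -91*192 = -17472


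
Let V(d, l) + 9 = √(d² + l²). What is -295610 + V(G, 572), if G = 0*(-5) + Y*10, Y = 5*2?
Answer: -295619 + 4*√21074 ≈ -2.9504e+5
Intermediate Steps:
Y = 10
G = 100 (G = 0*(-5) + 10*10 = 0 + 100 = 100)
V(d, l) = -9 + √(d² + l²)
-295610 + V(G, 572) = -295610 + (-9 + √(100² + 572²)) = -295610 + (-9 + √(10000 + 327184)) = -295610 + (-9 + √337184) = -295610 + (-9 + 4*√21074) = -295619 + 4*√21074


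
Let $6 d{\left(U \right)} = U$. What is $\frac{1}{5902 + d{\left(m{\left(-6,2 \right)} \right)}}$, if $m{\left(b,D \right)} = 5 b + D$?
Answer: $\frac{3}{17692} \approx 0.00016957$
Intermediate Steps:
$m{\left(b,D \right)} = D + 5 b$
$d{\left(U \right)} = \frac{U}{6}$
$\frac{1}{5902 + d{\left(m{\left(-6,2 \right)} \right)}} = \frac{1}{5902 + \frac{2 + 5 \left(-6\right)}{6}} = \frac{1}{5902 + \frac{2 - 30}{6}} = \frac{1}{5902 + \frac{1}{6} \left(-28\right)} = \frac{1}{5902 - \frac{14}{3}} = \frac{1}{\frac{17692}{3}} = \frac{3}{17692}$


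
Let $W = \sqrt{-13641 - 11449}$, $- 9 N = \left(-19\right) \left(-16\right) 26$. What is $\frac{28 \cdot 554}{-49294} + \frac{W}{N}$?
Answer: $- \frac{1108}{3521} - \frac{9 i \sqrt{25090}}{7904} \approx -0.31468 - 0.18036 i$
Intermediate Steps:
$N = - \frac{7904}{9}$ ($N = - \frac{\left(-19\right) \left(-16\right) 26}{9} = - \frac{304 \cdot 26}{9} = \left(- \frac{1}{9}\right) 7904 = - \frac{7904}{9} \approx -878.22$)
$W = i \sqrt{25090}$ ($W = \sqrt{-25090} = i \sqrt{25090} \approx 158.4 i$)
$\frac{28 \cdot 554}{-49294} + \frac{W}{N} = \frac{28 \cdot 554}{-49294} + \frac{i \sqrt{25090}}{- \frac{7904}{9}} = 15512 \left(- \frac{1}{49294}\right) + i \sqrt{25090} \left(- \frac{9}{7904}\right) = - \frac{1108}{3521} - \frac{9 i \sqrt{25090}}{7904}$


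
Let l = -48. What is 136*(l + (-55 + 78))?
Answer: -3400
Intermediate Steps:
136*(l + (-55 + 78)) = 136*(-48 + (-55 + 78)) = 136*(-48 + 23) = 136*(-25) = -3400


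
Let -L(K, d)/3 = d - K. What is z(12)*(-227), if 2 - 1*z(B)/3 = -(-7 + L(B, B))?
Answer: 3405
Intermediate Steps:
L(K, d) = -3*d + 3*K (L(K, d) = -3*(d - K) = -3*d + 3*K)
z(B) = -15 (z(B) = 6 - (-3)*(-7 + (-3*B + 3*B)) = 6 - (-3)*(-7 + 0) = 6 - (-3)*(-7) = 6 - 3*7 = 6 - 21 = -15)
z(12)*(-227) = -15*(-227) = 3405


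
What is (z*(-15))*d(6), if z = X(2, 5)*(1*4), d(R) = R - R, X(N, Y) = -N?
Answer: 0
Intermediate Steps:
d(R) = 0
z = -8 (z = (-1*2)*(1*4) = -2*4 = -8)
(z*(-15))*d(6) = -8*(-15)*0 = 120*0 = 0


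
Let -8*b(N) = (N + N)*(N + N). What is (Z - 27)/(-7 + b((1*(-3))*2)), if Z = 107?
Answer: -16/5 ≈ -3.2000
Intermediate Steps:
b(N) = -N**2/2 (b(N) = -(N + N)*(N + N)/8 = -2*N*2*N/8 = -N**2/2)
(Z - 27)/(-7 + b((1*(-3))*2)) = (107 - 27)/(-7 - ((1*(-3))*2)**2/2) = 80/(-7 - (-3*2)**2/2) = 80/(-7 - 1/2*(-6)**2) = 80/(-7 - 1/2*36) = 80/(-7 - 18) = 80/(-25) = 80*(-1/25) = -16/5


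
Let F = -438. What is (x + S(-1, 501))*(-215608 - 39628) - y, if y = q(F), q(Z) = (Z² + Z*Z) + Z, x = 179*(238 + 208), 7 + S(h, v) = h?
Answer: -20374852186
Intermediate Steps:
S(h, v) = -7 + h
x = 79834 (x = 179*446 = 79834)
q(Z) = Z + 2*Z² (q(Z) = (Z² + Z²) + Z = 2*Z² + Z = Z + 2*Z²)
y = 383250 (y = -438*(1 + 2*(-438)) = -438*(1 - 876) = -438*(-875) = 383250)
(x + S(-1, 501))*(-215608 - 39628) - y = (79834 + (-7 - 1))*(-215608 - 39628) - 1*383250 = (79834 - 8)*(-255236) - 383250 = 79826*(-255236) - 383250 = -20374468936 - 383250 = -20374852186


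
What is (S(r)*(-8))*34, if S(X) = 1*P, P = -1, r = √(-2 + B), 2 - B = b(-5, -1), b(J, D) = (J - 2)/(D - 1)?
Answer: 272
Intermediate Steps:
b(J, D) = (-2 + J)/(-1 + D)
B = -3/2 (B = 2 - (-2 - 5)/(-1 - 1) = 2 - (-7)/(-2) = 2 - (-1)*(-7)/2 = 2 - 1*7/2 = 2 - 7/2 = -3/2 ≈ -1.5000)
r = I*√14/2 (r = √(-2 - 3/2) = √(-7/2) = I*√14/2 ≈ 1.8708*I)
S(X) = -1 (S(X) = 1*(-1) = -1)
(S(r)*(-8))*34 = -1*(-8)*34 = 8*34 = 272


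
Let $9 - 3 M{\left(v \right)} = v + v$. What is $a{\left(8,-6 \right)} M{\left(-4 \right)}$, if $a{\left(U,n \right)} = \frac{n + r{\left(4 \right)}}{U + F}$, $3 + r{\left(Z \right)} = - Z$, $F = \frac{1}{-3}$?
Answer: $- \frac{221}{23} \approx -9.6087$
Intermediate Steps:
$F = - \frac{1}{3} \approx -0.33333$
$r{\left(Z \right)} = -3 - Z$
$a{\left(U,n \right)} = \frac{-7 + n}{- \frac{1}{3} + U}$ ($a{\left(U,n \right)} = \frac{n - 7}{U - \frac{1}{3}} = \frac{n - 7}{- \frac{1}{3} + U} = \frac{-7 + n}{- \frac{1}{3} + U}$)
$M{\left(v \right)} = 3 - \frac{2 v}{3}$ ($M{\left(v \right)} = 3 - \frac{v + v}{3} = 3 - \frac{2 v}{3}$)
$a{\left(8,-6 \right)} M{\left(-4 \right)} = \frac{3 \left(-7 - 6\right)}{-1 + 3 \cdot 8} \left(3 - - \frac{8}{3}\right) = 3 \frac{1}{-1 + 24} \left(-13\right) \left(3 + \frac{8}{3}\right) = 3 \cdot \frac{1}{23} \left(-13\right) \frac{17}{3} = \left(- \frac{39}{23}\right) \frac{17}{3} = - \frac{221}{23}$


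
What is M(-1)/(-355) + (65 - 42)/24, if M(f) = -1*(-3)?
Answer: 8093/8520 ≈ 0.94988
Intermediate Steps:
M(f) = 3
M(-1)/(-355) + (65 - 42)/24 = 3/(-355) + (65 - 42)/24 = 3*(-1/355) + 23*(1/24) = -3/355 + 23/24 = 8093/8520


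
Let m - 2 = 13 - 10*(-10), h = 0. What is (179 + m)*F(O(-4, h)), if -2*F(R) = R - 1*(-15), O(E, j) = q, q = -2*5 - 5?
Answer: 0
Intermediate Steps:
q = -15 (q = -10 - 5 = -15)
O(E, j) = -15
F(R) = -15/2 - R/2 (F(R) = -(R - 1*(-15))/2 = -(R + 15)/2 = -(15 + R)/2 = -15/2 - R/2)
m = 115 (m = 2 + (13 - 10*(-10)) = 2 + (13 + 100) = 2 + 113 = 115)
(179 + m)*F(O(-4, h)) = (179 + 115)*(-15/2 - ½*(-15)) = 294*(-15/2 + 15/2) = 294*0 = 0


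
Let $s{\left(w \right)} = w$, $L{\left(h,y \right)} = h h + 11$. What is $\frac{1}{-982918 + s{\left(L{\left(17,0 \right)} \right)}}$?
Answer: $- \frac{1}{982618} \approx -1.0177 \cdot 10^{-6}$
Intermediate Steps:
$L{\left(h,y \right)} = 11 + h^{2}$ ($L{\left(h,y \right)} = h^{2} + 11 = 11 + h^{2}$)
$\frac{1}{-982918 + s{\left(L{\left(17,0 \right)} \right)}} = \frac{1}{-982918 + \left(11 + 17^{2}\right)} = \frac{1}{-982918 + \left(11 + 289\right)} = \frac{1}{-982918 + 300} = \frac{1}{-982618} = - \frac{1}{982618}$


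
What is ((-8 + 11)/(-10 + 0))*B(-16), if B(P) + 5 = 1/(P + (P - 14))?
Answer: 693/460 ≈ 1.5065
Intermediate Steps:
B(P) = -5 + 1/(-14 + 2*P) (B(P) = -5 + 1/(P + (P - 14)) = -5 + 1/(P + (-14 + P)) = -5 + 1/(-14 + 2*P))
((-8 + 11)/(-10 + 0))*B(-16) = ((-8 + 11)/(-10 + 0))*((71 - 10*(-16))/(2*(-7 - 16))) = (3/(-10))*((½)*(71 + 160)/(-23)) = (3*(-⅒))*((½)*(-1/23)*231) = -3/10*(-231/46) = 693/460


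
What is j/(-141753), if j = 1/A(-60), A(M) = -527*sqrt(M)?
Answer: -I*sqrt(15)/2241114930 ≈ -1.7282e-9*I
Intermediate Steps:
j = I*sqrt(15)/15810 (j = 1/(-1054*I*sqrt(15)) = I*sqrt(15)/15810 ≈ 0.00024497*I)
j/(-141753) = (I*sqrt(15)/15810)/(-141753) = (I*sqrt(15)/15810)*(-1/141753) = -I*sqrt(15)/2241114930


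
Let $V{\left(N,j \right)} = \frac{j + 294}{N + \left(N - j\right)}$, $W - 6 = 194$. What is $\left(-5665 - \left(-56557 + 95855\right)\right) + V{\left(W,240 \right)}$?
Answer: $- \frac{3596773}{80} \approx -44960.0$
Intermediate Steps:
$W = 200$ ($W = 6 + 194 = 200$)
$V{\left(N,j \right)} = \frac{294 + j}{- j + 2 N}$
$\left(-5665 - \left(-56557 + 95855\right)\right) + V{\left(W,240 \right)} = \left(-5665 - \left(-56557 + 95855\right)\right) + \frac{294 + 240}{\left(-1\right) 240 + 2 \cdot 200} = \left(-5665 - 39298\right) + \frac{1}{-240 + 400} \cdot 534 = \left(-5665 - 39298\right) + \frac{1}{160} \cdot 534 = -44963 + \frac{1}{160} \cdot 534 = -44963 + \frac{267}{80} = - \frac{3596773}{80}$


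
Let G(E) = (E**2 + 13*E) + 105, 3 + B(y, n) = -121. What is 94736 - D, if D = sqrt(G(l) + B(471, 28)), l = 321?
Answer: 94736 - sqrt(107195) ≈ 94409.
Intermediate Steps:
B(y, n) = -124 (B(y, n) = -3 - 121 = -124)
G(E) = 105 + E**2 + 13*E
D = sqrt(107195) (D = sqrt((105 + 321**2 + 13*321) - 124) = sqrt((105 + 103041 + 4173) - 124) = sqrt(107319 - 124) = sqrt(107195) ≈ 327.41)
94736 - D = 94736 - sqrt(107195)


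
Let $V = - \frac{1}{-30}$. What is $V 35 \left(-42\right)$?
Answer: $-49$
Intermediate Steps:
$V = \frac{1}{30}$ ($V = \left(-1\right) \left(- \frac{1}{30}\right) = \frac{1}{30} \approx 0.033333$)
$V 35 \left(-42\right) = \frac{1}{30} \cdot 35 \left(-42\right) = \frac{7}{6} \left(-42\right) = -49$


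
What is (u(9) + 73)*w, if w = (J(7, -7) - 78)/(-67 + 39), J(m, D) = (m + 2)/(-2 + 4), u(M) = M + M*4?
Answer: 1239/4 ≈ 309.75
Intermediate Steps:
u(M) = 5*M (u(M) = M + 4*M = 5*M)
J(m, D) = 1 + m/2 (J(m, D) = (2 + m)/2 = (2 + m)*(1/2) = 1 + m/2)
w = 21/8 (w = ((1 + (1/2)*7) - 78)/(-67 + 39) = ((1 + 7/2) - 78)/(-28) = (9/2 - 78)*(-1/28) = -147/2*(-1/28) = 21/8 ≈ 2.6250)
(u(9) + 73)*w = (5*9 + 73)*(21/8) = (45 + 73)*(21/8) = 118*(21/8) = 1239/4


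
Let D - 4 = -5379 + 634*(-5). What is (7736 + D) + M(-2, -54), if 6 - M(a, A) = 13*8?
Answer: -907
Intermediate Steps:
M(a, A) = -98 (M(a, A) = 6 - 13*8 = 6 - 1*104 = 6 - 104 = -98)
D = -8545 (D = 4 + (-5379 + 634*(-5)) = 4 + (-5379 - 3170) = 4 - 8549 = -8545)
(7736 + D) + M(-2, -54) = (7736 - 8545) - 98 = -809 - 98 = -907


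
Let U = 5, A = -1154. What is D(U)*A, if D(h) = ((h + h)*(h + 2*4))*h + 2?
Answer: -752408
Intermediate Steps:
D(h) = 2 + 2*h**2*(8 + h) (D(h) = ((2*h)*(h + 8))*h + 2 = ((2*h)*(8 + h))*h + 2 = (2*h*(8 + h))*h + 2 = 2*h**2*(8 + h) + 2 = 2 + 2*h**2*(8 + h))
D(U)*A = (2 + 2*5**3 + 16*5**2)*(-1154) = (2 + 2*125 + 16*25)*(-1154) = (2 + 250 + 400)*(-1154) = 652*(-1154) = -752408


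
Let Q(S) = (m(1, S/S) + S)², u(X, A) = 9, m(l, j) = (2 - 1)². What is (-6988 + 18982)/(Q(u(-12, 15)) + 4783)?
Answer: 11994/4883 ≈ 2.4563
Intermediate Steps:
m(l, j) = 1 (m(l, j) = 1² = 1)
Q(S) = (1 + S)²
(-6988 + 18982)/(Q(u(-12, 15)) + 4783) = (-6988 + 18982)/((1 + 9)² + 4783) = 11994/(10² + 4783) = 11994/(100 + 4783) = 11994/4883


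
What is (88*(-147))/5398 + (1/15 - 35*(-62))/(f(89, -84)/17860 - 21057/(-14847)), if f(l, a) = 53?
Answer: 1550650650692024/1017158394789 ≈ 1524.5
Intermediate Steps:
(88*(-147))/5398 + (1/15 - 35*(-62))/(f(89, -84)/17860 - 21057/(-14847)) = (88*(-147))/5398 + (1/15 - 35*(-62))/(53/17860 - 21057/(-14847)) = -12936*1/5398 + (1/15 + 2170)/(53*(1/17860) - 21057*(-1/14847)) = -6468/2699 + 32551/(15*(53/17860 + 7019/4949)) = -6468/2699 + 32551/(15*(125621637/88389140)) = -6468/2699 + (32551/15)*(88389140/125621637) = -6468/2699 + 575430979228/376864911 = 1550650650692024/1017158394789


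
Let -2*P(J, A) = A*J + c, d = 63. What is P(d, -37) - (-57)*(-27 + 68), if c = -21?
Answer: 3513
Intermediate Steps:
P(J, A) = 21/2 - A*J/2 (P(J, A) = -(A*J - 21)/2 = -(-21 + A*J)/2 = 21/2 - A*J/2)
P(d, -37) - (-57)*(-27 + 68) = (21/2 - 1/2*(-37)*63) - (-57)*(-27 + 68) = (21/2 + 2331/2) - (-57)*41 = 1176 - 1*(-2337) = 1176 + 2337 = 3513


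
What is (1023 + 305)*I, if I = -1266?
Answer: -1681248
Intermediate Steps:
(1023 + 305)*I = (1023 + 305)*(-1266) = 1328*(-1266) = -1681248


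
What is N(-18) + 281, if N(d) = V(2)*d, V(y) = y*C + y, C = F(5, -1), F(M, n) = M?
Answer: 65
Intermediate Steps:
C = 5
V(y) = 6*y (V(y) = y*5 + y = 5*y + y = 6*y)
N(d) = 12*d (N(d) = (6*2)*d = 12*d)
N(-18) + 281 = 12*(-18) + 281 = -216 + 281 = 65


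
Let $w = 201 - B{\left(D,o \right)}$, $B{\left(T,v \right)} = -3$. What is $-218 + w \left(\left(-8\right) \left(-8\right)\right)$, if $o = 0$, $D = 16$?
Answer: $12838$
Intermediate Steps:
$w = 204$ ($w = 201 - -3 = 201 + 3 = 204$)
$-218 + w \left(\left(-8\right) \left(-8\right)\right) = -218 + 204 \left(\left(-8\right) \left(-8\right)\right) = -218 + 204 \cdot 64 = -218 + 13056 = 12838$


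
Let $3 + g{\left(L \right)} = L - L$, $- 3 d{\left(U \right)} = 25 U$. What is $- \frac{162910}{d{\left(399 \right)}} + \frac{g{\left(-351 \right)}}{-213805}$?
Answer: $\frac{1393239301}{28436065} \approx 48.995$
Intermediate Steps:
$d{\left(U \right)} = - \frac{25 U}{3}$
$g{\left(L \right)} = -3$ ($g{\left(L \right)} = -3 + \left(L - L\right) = -3 + 0 = -3$)
$- \frac{162910}{d{\left(399 \right)}} + \frac{g{\left(-351 \right)}}{-213805} = - \frac{162910}{\left(- \frac{25}{3}\right) 399} - \frac{3}{-213805} = - \frac{162910}{-3325} - - \frac{3}{213805} = \left(-162910\right) \left(- \frac{1}{3325}\right) + \frac{3}{213805} = \frac{32582}{665} + \frac{3}{213805} = \frac{1393239301}{28436065}$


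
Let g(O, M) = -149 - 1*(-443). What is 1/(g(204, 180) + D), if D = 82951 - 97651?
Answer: -1/14406 ≈ -6.9416e-5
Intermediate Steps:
g(O, M) = 294 (g(O, M) = -149 + 443 = 294)
D = -14700
1/(g(204, 180) + D) = 1/(294 - 14700) = 1/(-14406) = -1/14406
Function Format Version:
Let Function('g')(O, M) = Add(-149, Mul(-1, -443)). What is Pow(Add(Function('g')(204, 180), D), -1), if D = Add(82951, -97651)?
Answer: Rational(-1, 14406) ≈ -6.9416e-5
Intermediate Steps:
Function('g')(O, M) = 294 (Function('g')(O, M) = Add(-149, 443) = 294)
D = -14700
Pow(Add(Function('g')(204, 180), D), -1) = Pow(Add(294, -14700), -1) = Pow(-14406, -1) = Rational(-1, 14406)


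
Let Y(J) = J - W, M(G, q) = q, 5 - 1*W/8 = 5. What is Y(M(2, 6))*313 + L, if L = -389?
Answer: 1489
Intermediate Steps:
W = 0 (W = 40 - 8*5 = 40 - 40 = 0)
Y(J) = J (Y(J) = J - 1*0 = J + 0 = J)
Y(M(2, 6))*313 + L = 6*313 - 389 = 1878 - 389 = 1489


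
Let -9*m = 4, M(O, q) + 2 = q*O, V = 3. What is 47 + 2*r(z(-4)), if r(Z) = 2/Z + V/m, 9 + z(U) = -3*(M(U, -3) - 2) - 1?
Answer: 1135/34 ≈ 33.382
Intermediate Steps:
M(O, q) = -2 + O*q (M(O, q) = -2 + q*O = -2 + O*q)
m = -4/9 (m = -⅑*4 = -4/9 ≈ -0.44444)
z(U) = 2 + 9*U (z(U) = -9 + (-3*((-2 + U*(-3)) - 2) - 1) = -9 + (-3*((-2 - 3*U) - 2) - 1) = -9 + (-3*(-4 - 3*U) - 1) = -9 + ((12 + 9*U) - 1) = -9 + (11 + 9*U) = 2 + 9*U)
r(Z) = -27/4 + 2/Z (r(Z) = 2/Z + 3/(-4/9) = 2/Z + 3*(-9/4) = 2/Z - 27/4 = -27/4 + 2/Z)
47 + 2*r(z(-4)) = 47 + 2*(-27/4 + 2/(2 + 9*(-4))) = 47 + 2*(-27/4 + 2/(2 - 36)) = 47 + 2*(-27/4 + 2/(-34)) = 47 + 2*(-27/4 + 2*(-1/34)) = 47 + 2*(-27/4 - 1/17) = 47 + 2*(-463/68) = 47 - 463/34 = 1135/34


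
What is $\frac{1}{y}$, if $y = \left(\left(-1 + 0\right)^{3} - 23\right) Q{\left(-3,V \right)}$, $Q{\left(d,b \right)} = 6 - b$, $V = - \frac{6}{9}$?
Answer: $- \frac{1}{160} \approx -0.00625$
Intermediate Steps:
$V = - \frac{2}{3}$ ($V = \left(-6\right) \frac{1}{9} = - \frac{2}{3} \approx -0.66667$)
$y = -160$ ($y = \left(\left(-1 + 0\right)^{3} - 23\right) \left(6 - - \frac{2}{3}\right) = \left(\left(-1\right)^{3} - 23\right) \left(6 + \frac{2}{3}\right) = \left(-1 - 23\right) \frac{20}{3} = \left(-24\right) \frac{20}{3} = -160$)
$\frac{1}{y} = \frac{1}{-160} = - \frac{1}{160}$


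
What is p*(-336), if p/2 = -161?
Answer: 108192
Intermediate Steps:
p = -322 (p = 2*(-161) = -322)
p*(-336) = -322*(-336) = 108192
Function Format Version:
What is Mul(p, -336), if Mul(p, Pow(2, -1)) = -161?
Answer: 108192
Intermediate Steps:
p = -322 (p = Mul(2, -161) = -322)
Mul(p, -336) = Mul(-322, -336) = 108192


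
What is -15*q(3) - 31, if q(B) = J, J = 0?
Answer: -31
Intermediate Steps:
q(B) = 0
-15*q(3) - 31 = -15*0 - 31 = 0 - 31 = -31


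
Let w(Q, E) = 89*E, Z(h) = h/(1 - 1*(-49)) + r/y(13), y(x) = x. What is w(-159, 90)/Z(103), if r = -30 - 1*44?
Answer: -1735500/787 ≈ -2205.2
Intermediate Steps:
r = -74 (r = -30 - 44 = -74)
Z(h) = -74/13 + h/50 (Z(h) = h/(1 - 1*(-49)) - 74/13 = h/(1 + 49) - 74*1/13 = h/50 - 74/13 = -74/13 + h/50)
w(-159, 90)/Z(103) = (89*90)/(-74/13 + (1/50)*103) = 8010/(-74/13 + 103/50) = 8010/(-2361/650) = 8010*(-650/2361) = -1735500/787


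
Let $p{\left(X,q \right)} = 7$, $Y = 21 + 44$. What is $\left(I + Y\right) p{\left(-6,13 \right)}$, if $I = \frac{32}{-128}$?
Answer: $\frac{1813}{4} \approx 453.25$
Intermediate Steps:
$Y = 65$
$I = - \frac{1}{4}$ ($I = 32 \left(- \frac{1}{128}\right) = - \frac{1}{4} \approx -0.25$)
$\left(I + Y\right) p{\left(-6,13 \right)} = \left(- \frac{1}{4} + 65\right) 7 = \frac{259}{4} \cdot 7 = \frac{1813}{4}$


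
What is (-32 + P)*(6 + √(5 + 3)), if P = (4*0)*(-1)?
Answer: -192 - 64*√2 ≈ -282.51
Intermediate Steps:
P = 0 (P = 0*(-1) = 0)
(-32 + P)*(6 + √(5 + 3)) = (-32 + 0)*(6 + √(5 + 3)) = -32*(6 + √8) = -32*(6 + 2*√2) = -192 - 64*√2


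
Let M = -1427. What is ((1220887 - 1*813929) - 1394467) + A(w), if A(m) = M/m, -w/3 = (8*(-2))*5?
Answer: -237003587/240 ≈ -9.8752e+5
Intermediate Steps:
w = 240 (w = -3*8*(-2)*5 = -(-48)*5 = -3*(-80) = 240)
A(m) = -1427/m
((1220887 - 1*813929) - 1394467) + A(w) = ((1220887 - 1*813929) - 1394467) - 1427/240 = ((1220887 - 813929) - 1394467) - 1427*1/240 = (406958 - 1394467) - 1427/240 = -987509 - 1427/240 = -237003587/240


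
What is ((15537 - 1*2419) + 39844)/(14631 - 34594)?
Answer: -52962/19963 ≈ -2.6530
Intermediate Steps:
((15537 - 1*2419) + 39844)/(14631 - 34594) = ((15537 - 2419) + 39844)/(-19963) = (13118 + 39844)*(-1/19963) = 52962*(-1/19963) = -52962/19963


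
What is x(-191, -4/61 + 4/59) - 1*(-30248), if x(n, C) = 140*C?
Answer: 108863672/3599 ≈ 30248.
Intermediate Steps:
x(-191, -4/61 + 4/59) - 1*(-30248) = 140*(-4/61 + 4/59) - 1*(-30248) = 140*(-4*1/61 + 4*(1/59)) + 30248 = 140*(-4/61 + 4/59) + 30248 = 140*(8/3599) + 30248 = 1120/3599 + 30248 = 108863672/3599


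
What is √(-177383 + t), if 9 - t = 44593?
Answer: 3*I*√24663 ≈ 471.13*I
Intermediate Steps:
t = -44584 (t = 9 - 1*44593 = 9 - 44593 = -44584)
√(-177383 + t) = √(-177383 - 44584) = √(-221967) = 3*I*√24663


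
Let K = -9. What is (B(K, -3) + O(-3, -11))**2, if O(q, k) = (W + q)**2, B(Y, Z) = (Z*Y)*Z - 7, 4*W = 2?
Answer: 106929/16 ≈ 6683.1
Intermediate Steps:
W = 1/2 (W = (1/4)*2 = 1/2 ≈ 0.50000)
B(Y, Z) = -7 + Y*Z**2 (B(Y, Z) = (Y*Z)*Z - 7 = Y*Z**2 - 7 = -7 + Y*Z**2)
O(q, k) = (1/2 + q)**2
(B(K, -3) + O(-3, -11))**2 = ((-7 - 9*(-3)**2) + (1 + 2*(-3))**2/4)**2 = ((-7 - 9*9) + (1 - 6)**2/4)**2 = ((-7 - 81) + (1/4)*(-5)**2)**2 = (-88 + (1/4)*25)**2 = (-88 + 25/4)**2 = (-327/4)**2 = 106929/16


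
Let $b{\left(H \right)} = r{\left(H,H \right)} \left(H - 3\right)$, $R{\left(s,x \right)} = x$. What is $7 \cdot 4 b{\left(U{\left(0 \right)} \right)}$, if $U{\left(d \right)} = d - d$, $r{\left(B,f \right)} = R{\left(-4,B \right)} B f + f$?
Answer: $0$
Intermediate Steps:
$r{\left(B,f \right)} = f + f B^{2}$ ($r{\left(B,f \right)} = B B f + f = B^{2} f + f = f B^{2} + f = f + f B^{2}$)
$U{\left(d \right)} = 0$
$b{\left(H \right)} = H \left(1 + H^{2}\right) \left(-3 + H\right)$ ($b{\left(H \right)} = H \left(1 + H^{2}\right) \left(H - 3\right) = H \left(1 + H^{2}\right) \left(-3 + H\right)$)
$7 \cdot 4 b{\left(U{\left(0 \right)} \right)} = 7 \cdot 4 \cdot 0 \left(1 + 0^{2}\right) \left(-3 + 0\right) = 28 \cdot 0 \left(1 + 0\right) \left(-3\right) = 28 \cdot 0 \cdot 1 \left(-3\right) = 28 \cdot 0 = 0$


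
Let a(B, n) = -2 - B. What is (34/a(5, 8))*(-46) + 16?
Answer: 1676/7 ≈ 239.43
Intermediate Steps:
(34/a(5, 8))*(-46) + 16 = (34/(-2 - 1*5))*(-46) + 16 = (34/(-2 - 5))*(-46) + 16 = (34/(-7))*(-46) + 16 = (34*(-1/7))*(-46) + 16 = -34/7*(-46) + 16 = 1564/7 + 16 = 1676/7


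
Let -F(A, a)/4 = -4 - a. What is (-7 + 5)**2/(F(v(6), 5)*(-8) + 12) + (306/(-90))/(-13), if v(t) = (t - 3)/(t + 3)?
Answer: 1108/4485 ≈ 0.24705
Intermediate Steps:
v(t) = (-3 + t)/(3 + t)
F(A, a) = 16 + 4*a (F(A, a) = -4*(-4 - a) = 16 + 4*a)
(-7 + 5)**2/(F(v(6), 5)*(-8) + 12) + (306/(-90))/(-13) = (-7 + 5)**2/((16 + 4*5)*(-8) + 12) + (306/(-90))/(-13) = (-2)**2/((16 + 20)*(-8) + 12) + (306*(-1/90))*(-1/13) = 4/(36*(-8) + 12) - 17/5*(-1/13) = 4/(-288 + 12) + 17/65 = 4/(-276) + 17/65 = 4*(-1/276) + 17/65 = -1/69 + 17/65 = 1108/4485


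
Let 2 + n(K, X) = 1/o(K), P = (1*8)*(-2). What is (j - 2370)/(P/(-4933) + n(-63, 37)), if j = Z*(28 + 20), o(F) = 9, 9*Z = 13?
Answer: 102142698/83717 ≈ 1220.1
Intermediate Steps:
Z = 13/9 (Z = (1/9)*13 = 13/9 ≈ 1.4444)
P = -16 (P = 8*(-2) = -16)
j = 208/3 (j = 13*(28 + 20)/9 = (13/9)*48 = 208/3 ≈ 69.333)
n(K, X) = -17/9 (n(K, X) = -2 + 1/9 = -17/9)
(j - 2370)/(P/(-4933) + n(-63, 37)) = (208/3 - 2370)/(-16/(-4933) - 17/9) = -6902/(3*(-16*(-1/4933) - 17/9)) = -6902/(3*(16/4933 - 17/9)) = -6902/(3*(-83717/44397)) = -6902/3*(-44397/83717) = 102142698/83717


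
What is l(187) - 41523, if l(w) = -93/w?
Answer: -7764894/187 ≈ -41524.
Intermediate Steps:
l(187) - 41523 = -93/187 - 41523 = -7764894/187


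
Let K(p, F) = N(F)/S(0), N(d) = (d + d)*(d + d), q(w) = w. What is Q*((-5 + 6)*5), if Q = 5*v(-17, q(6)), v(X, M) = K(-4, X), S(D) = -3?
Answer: -28900/3 ≈ -9633.3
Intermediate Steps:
N(d) = 4*d**2 (N(d) = (2*d)*(2*d) = 4*d**2)
K(p, F) = -4*F**2/3 (K(p, F) = (4*F**2)/(-3) = (4*F**2)*(-1/3) = -4*F**2/3)
v(X, M) = -4*X**2/3
Q = -5780/3 (Q = 5*(-4/3*(-17)**2) = 5*(-4/3*289) = 5*(-1156/3) = -5780/3 ≈ -1926.7)
Q*((-5 + 6)*5) = -5780*(-5 + 6)*5/3 = -5780*5/3 = -5780/3*5 = -28900/3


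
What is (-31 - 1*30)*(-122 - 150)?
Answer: 16592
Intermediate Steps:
(-31 - 1*30)*(-122 - 150) = (-31 - 30)*(-272) = -61*(-272) = 16592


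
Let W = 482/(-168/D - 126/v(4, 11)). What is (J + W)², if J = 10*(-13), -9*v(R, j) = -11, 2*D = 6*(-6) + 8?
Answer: 4594263961/251001 ≈ 18304.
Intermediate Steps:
D = -14 (D = (6*(-6) + 8)/2 = (-36 + 8)/2 = (½)*(-28) = -14)
v(R, j) = 11/9 (v(R, j) = -⅑*(-11) = 11/9)
J = -130
W = -2651/501 (W = 482/(-168/(-14) - 126/11/9) = 482/(-168*(-1/14) - 126*9/11) = 482/(12 - 1134/11) = 482/(-1002/11) = 482*(-11/1002) = -2651/501 ≈ -5.2914)
(J + W)² = (-130 - 2651/501)² = (-67781/501)² = 4594263961/251001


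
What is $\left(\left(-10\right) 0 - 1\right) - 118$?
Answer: $-119$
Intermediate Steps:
$\left(\left(-10\right) 0 - 1\right) - 118 = \left(0 - 1\right) - 118 = -1 - 118 = -119$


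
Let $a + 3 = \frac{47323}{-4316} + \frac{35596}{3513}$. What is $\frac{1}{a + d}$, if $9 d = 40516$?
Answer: $\frac{45486324}{204595023515} \approx 0.00022232$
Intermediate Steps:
$d = \frac{40516}{9}$ ($d = \frac{1}{9} \cdot 40516 = \frac{40516}{9} \approx 4501.8$)
$a = - \frac{58099687}{15162108}$ ($a = -3 + \left(\frac{47323}{-4316} + \frac{35596}{3513}\right) = -3 + \left(47323 \left(- \frac{1}{4316}\right) + 35596 \cdot \frac{1}{3513}\right) = -3 + \left(- \frac{47323}{4316} + \frac{35596}{3513}\right) = -3 - \frac{12613363}{15162108} = - \frac{58099687}{15162108} \approx -3.8319$)
$\frac{1}{a + d} = \frac{1}{- \frac{58099687}{15162108} + \frac{40516}{9}} = \frac{1}{\frac{204595023515}{45486324}} = \frac{45486324}{204595023515}$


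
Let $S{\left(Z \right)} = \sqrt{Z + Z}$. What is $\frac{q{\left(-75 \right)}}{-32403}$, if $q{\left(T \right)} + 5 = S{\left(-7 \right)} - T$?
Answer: $- \frac{10}{4629} - \frac{i \sqrt{14}}{32403} \approx -0.0021603 - 0.00011547 i$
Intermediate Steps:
$S{\left(Z \right)} = \sqrt{2} \sqrt{Z}$ ($S{\left(Z \right)} = \sqrt{2 Z} = \sqrt{2} \sqrt{Z}$)
$q{\left(T \right)} = -5 - T + i \sqrt{14}$ ($q{\left(T \right)} = -5 - \left(T - \sqrt{2} \sqrt{-7}\right) = -5 - \left(T - \sqrt{2} i \sqrt{7}\right) = -5 - \left(T - i \sqrt{14}\right) = -5 - T + i \sqrt{14}$)
$\frac{q{\left(-75 \right)}}{-32403} = \frac{-5 - -75 + i \sqrt{14}}{-32403} = \left(-5 + 75 + i \sqrt{14}\right) \left(- \frac{1}{32403}\right) = \left(70 + i \sqrt{14}\right) \left(- \frac{1}{32403}\right) = - \frac{10}{4629} - \frac{i \sqrt{14}}{32403}$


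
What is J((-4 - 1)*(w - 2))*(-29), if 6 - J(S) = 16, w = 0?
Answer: 290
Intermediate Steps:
J(S) = -10 (J(S) = 6 - 1*16 = 6 - 16 = -10)
J((-4 - 1)*(w - 2))*(-29) = -10*(-29) = 290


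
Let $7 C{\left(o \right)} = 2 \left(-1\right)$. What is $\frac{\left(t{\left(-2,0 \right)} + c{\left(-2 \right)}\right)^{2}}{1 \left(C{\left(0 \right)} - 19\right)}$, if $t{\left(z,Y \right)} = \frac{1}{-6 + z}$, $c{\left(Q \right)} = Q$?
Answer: $- \frac{2023}{8640} \approx -0.23414$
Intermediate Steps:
$C{\left(o \right)} = - \frac{2}{7}$ ($C{\left(o \right)} = \frac{2 \left(-1\right)}{7} = \frac{1}{7} \left(-2\right) = - \frac{2}{7}$)
$\frac{\left(t{\left(-2,0 \right)} + c{\left(-2 \right)}\right)^{2}}{1 \left(C{\left(0 \right)} - 19\right)} = \frac{\left(\frac{1}{-6 - 2} - 2\right)^{2}}{1 \left(- \frac{2}{7} - 19\right)} = \frac{\left(\frac{1}{-8} - 2\right)^{2}}{1 \left(- \frac{135}{7}\right)} = \frac{\left(- \frac{1}{8} - 2\right)^{2}}{- \frac{135}{7}} = \left(- \frac{17}{8}\right)^{2} \left(- \frac{7}{135}\right) = \frac{289}{64} \left(- \frac{7}{135}\right) = - \frac{2023}{8640}$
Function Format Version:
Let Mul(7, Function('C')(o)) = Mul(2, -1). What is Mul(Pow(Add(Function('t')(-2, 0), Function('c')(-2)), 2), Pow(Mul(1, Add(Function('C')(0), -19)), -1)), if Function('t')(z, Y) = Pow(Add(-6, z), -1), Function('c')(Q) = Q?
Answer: Rational(-2023, 8640) ≈ -0.23414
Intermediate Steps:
Function('C')(o) = Rational(-2, 7) (Function('C')(o) = Mul(Rational(1, 7), Mul(2, -1)) = Mul(Rational(1, 7), -2) = Rational(-2, 7))
Mul(Pow(Add(Function('t')(-2, 0), Function('c')(-2)), 2), Pow(Mul(1, Add(Function('C')(0), -19)), -1)) = Mul(Pow(Add(Pow(Add(-6, -2), -1), -2), 2), Pow(Mul(1, Add(Rational(-2, 7), -19)), -1)) = Mul(Pow(Add(Pow(-8, -1), -2), 2), Pow(Mul(1, Rational(-135, 7)), -1)) = Mul(Pow(Add(Rational(-1, 8), -2), 2), Pow(Rational(-135, 7), -1)) = Mul(Pow(Rational(-17, 8), 2), Rational(-7, 135)) = Mul(Rational(289, 64), Rational(-7, 135)) = Rational(-2023, 8640)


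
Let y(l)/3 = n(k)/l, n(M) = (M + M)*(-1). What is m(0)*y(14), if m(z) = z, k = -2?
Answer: 0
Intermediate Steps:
n(M) = -2*M (n(M) = (2*M)*(-1) = -2*M)
y(l) = 12/l (y(l) = 3*((-2*(-2))/l) = 3*(4/l) = 12/l)
m(0)*y(14) = 0*(12/14) = 0*(12*(1/14)) = 0*(6/7) = 0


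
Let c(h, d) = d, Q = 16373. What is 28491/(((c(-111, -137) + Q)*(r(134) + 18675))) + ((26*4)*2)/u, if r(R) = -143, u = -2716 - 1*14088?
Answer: -5175452671/421340067984 ≈ -0.012283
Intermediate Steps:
u = -16804 (u = -2716 - 14088 = -16804)
28491/(((c(-111, -137) + Q)*(r(134) + 18675))) + ((26*4)*2)/u = 28491/(((-137 + 16373)*(-143 + 18675))) + ((26*4)*2)/(-16804) = 28491/((16236*18532)) + (104*2)*(-1/16804) = 28491/300885552 + 208*(-1/16804) = 28491*(1/300885552) - 52/4201 = 9497/100295184 - 52/4201 = -5175452671/421340067984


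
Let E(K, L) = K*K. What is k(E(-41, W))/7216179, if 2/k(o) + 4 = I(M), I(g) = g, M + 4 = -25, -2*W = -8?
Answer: -2/238133907 ≈ -8.3986e-9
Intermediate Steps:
W = 4 (W = -½*(-8) = 4)
E(K, L) = K²
M = -29 (M = -4 - 25 = -29)
k(o) = -2/33 (k(o) = 2/(-4 - 29) = 2/(-33) = 2*(-1/33) = -2/33)
k(E(-41, W))/7216179 = -2/33/7216179 = -2/33*1/7216179 = -2/238133907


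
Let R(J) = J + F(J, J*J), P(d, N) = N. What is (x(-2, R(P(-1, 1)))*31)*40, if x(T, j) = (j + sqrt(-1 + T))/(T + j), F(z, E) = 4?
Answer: 6200/3 + 1240*I*sqrt(3)/3 ≈ 2066.7 + 715.91*I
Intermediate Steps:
R(J) = 4 + J (R(J) = J + 4 = 4 + J)
x(T, j) = (j + sqrt(-1 + T))/(T + j)
(x(-2, R(P(-1, 1)))*31)*40 = ((((4 + 1) + sqrt(-1 - 2))/(-2 + (4 + 1)))*31)*40 = (((5 + sqrt(-3))/(-2 + 5))*31)*40 = (((5 + I*sqrt(3))/3)*31)*40 = ((5/3 + I*sqrt(3)/3)*31)*40 = (155/3 + 31*I*sqrt(3)/3)*40 = 6200/3 + 1240*I*sqrt(3)/3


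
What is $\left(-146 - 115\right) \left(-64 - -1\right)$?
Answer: $16443$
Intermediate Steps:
$\left(-146 - 115\right) \left(-64 - -1\right) = - 261 \left(-64 + 1\right) = \left(-261\right) \left(-63\right) = 16443$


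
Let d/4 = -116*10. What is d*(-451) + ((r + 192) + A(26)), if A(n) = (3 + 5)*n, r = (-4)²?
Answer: 2093056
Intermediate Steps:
r = 16
A(n) = 8*n
d = -4640 (d = 4*(-116*10) = 4*(-1160) = -4640)
d*(-451) + ((r + 192) + A(26)) = -4640*(-451) + ((16 + 192) + 8*26) = 2092640 + (208 + 208) = 2092640 + 416 = 2093056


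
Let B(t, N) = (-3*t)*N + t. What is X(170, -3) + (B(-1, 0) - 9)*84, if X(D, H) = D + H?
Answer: -673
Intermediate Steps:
B(t, N) = t - 3*N*t (B(t, N) = -3*N*t + t = t - 3*N*t)
X(170, -3) + (B(-1, 0) - 9)*84 = (170 - 3) + (-(1 - 3*0) - 9)*84 = 167 + (-(1 + 0) - 9)*84 = 167 + (-1*1 - 9)*84 = 167 + (-1 - 9)*84 = 167 - 10*84 = 167 - 840 = -673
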